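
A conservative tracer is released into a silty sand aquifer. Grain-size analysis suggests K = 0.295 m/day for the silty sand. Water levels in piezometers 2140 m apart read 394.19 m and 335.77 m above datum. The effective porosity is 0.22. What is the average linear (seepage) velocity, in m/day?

0.0366

Hydraulic gradient i = (394.19 − 335.77) / 2140 = 58.42 / 2140 = 0.02730.
Darcy flux q = K · i = 0.2950 × 0.02730 = 0.008053 m/day.
Seepage velocity v = q / n_e = 0.008053 / 0.22 = 0.03661 m/day.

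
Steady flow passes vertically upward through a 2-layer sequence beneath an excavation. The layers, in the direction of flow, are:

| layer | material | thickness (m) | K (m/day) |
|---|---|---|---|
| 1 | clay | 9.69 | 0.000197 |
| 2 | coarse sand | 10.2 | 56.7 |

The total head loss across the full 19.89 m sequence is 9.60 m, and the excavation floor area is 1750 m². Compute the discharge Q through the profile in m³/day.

Flow is perpendicular to layering, so the layers act in series and the equivalent K is the thickness-weighted harmonic mean.
Total thickness L = 9.69 + 10.2 = 19.89 m.
Σ(b_i/K_i) = 9.69/0.000197 + 10.2/56.7 = 49188 d.
K_eq = L / Σ(b_i/K_i) = 19.89 / 49188 = 0.0004044 m/day.
Q = K_eq · A · (Δh/L) = 0.0004044 × 1750 × (9.60/19.89) = 0.3415 m³/day.

0.342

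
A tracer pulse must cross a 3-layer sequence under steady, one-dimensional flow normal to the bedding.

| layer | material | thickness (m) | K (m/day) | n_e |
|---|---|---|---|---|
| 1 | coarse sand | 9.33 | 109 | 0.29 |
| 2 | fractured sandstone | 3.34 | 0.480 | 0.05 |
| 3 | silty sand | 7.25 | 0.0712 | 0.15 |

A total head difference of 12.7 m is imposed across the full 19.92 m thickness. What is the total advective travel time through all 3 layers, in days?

33.9

With flow normal to the layers, continuity requires the same specific discharge q through every layer.
Σ(b_i/K_i) = 9.33/109 + 3.34/0.480 + 7.25/0.0712 = 108.9 d.
q = Δh / Σ(b_i/K_i) = 12.7 / 108.9 = 0.1167 m/day.
In each layer the seepage velocity is v_i = q/n_i, so the layer transit time is t_i = b_i·n_i / q:
  layer 1 (coarse sand): t_1 = 9.33 × 0.29 / 0.1167 = 23.19 d
  layer 2 (fractured sandstone): t_2 = 3.34 × 0.05 / 0.1167 = 1.432 d
  layer 3 (silty sand): t_3 = 7.25 × 0.15 / 0.1167 = 9.323 d
Total t = Σ t_i = 33.95 days.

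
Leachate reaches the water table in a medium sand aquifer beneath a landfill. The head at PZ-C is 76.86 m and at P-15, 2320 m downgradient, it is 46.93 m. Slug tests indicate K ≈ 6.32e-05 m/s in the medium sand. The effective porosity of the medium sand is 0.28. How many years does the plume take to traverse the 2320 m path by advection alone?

Convert K: 6.32e-05 m/s × 86400 = 5.460 m/day.
Hydraulic gradient i = (76.86 − 46.93) / 2320 = 29.93 / 2320 = 0.01290.
Darcy flux q = K · i = 5.460 × 0.01290 = 0.07044 m/day.
Seepage velocity v = q / n_e = 0.07044 / 0.28 = 0.2516 m/day.
Travel time t = L / v = 2320 / 0.2516 = 9221 days = 25.25 years.

25.2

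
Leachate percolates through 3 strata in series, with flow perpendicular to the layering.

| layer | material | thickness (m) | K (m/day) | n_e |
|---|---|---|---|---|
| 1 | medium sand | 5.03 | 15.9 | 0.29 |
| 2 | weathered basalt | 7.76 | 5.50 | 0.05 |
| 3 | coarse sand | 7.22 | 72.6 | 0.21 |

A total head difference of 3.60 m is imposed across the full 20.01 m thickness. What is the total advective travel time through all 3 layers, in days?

With flow normal to the layers, continuity requires the same specific discharge q through every layer.
Σ(b_i/K_i) = 5.03/15.9 + 7.76/5.50 + 7.22/72.6 = 1.827 d.
q = Δh / Σ(b_i/K_i) = 3.60 / 1.827 = 1.971 m/day.
In each layer the seepage velocity is v_i = q/n_i, so the layer transit time is t_i = b_i·n_i / q:
  layer 1 (medium sand): t_1 = 5.03 × 0.29 / 1.971 = 0.7402 d
  layer 2 (weathered basalt): t_2 = 7.76 × 0.05 / 1.971 = 0.1969 d
  layer 3 (coarse sand): t_3 = 7.22 × 0.21 / 1.971 = 0.7693 d
Total t = Σ t_i = 1.706 days.

1.71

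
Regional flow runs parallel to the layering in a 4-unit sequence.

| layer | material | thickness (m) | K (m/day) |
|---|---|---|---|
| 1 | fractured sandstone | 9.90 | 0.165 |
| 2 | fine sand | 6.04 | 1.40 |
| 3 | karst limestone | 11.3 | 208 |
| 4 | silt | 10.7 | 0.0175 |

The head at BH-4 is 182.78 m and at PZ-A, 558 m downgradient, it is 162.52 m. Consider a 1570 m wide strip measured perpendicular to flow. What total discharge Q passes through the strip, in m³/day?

135000

Flow is parallel to layering, so each bed carries its own Darcy discharge and the transmissivities add.
Σ(K_i·b_i) = 0.165×9.90 + 1.40×6.04 + 208×11.3 + 0.0175×10.7 = 2361 m²/day.
Hydraulic gradient i = (182.78 − 162.52) / 558 = 20.26 / 558 = 0.03631.
Q = Σ(K_i·b_i) · W · i = 2361 × 1570 × 0.03631 = 1.346e+05 m³/day.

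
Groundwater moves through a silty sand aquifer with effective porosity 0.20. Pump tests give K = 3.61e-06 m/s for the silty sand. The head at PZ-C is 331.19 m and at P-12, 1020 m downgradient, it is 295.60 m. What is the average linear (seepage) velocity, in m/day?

Convert K: 3.61e-06 m/s × 86400 = 0.3119 m/day.
Hydraulic gradient i = (331.19 − 295.60) / 1020 = 35.59 / 1020 = 0.03489.
Darcy flux q = K · i = 0.3119 × 0.03489 = 0.01088 m/day.
Seepage velocity v = q / n_e = 0.01088 / 0.20 = 0.05442 m/day.

0.0544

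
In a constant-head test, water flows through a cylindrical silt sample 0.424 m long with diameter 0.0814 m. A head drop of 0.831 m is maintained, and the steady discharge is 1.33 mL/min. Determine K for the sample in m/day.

Cross-sectional area A = π·(d/2)² = π × (0.0814/2)² = 0.005204 m².
Convert discharge: 1.33 mL/min = 2.217e-08 m³/s.
Darcy's law rearranged: K = Q·L / (A·Δh) = 2.217e-08 × 0.424 / (0.005204 × 0.831) = 2.173e-06 m/s = 0.1878 m/day.

0.188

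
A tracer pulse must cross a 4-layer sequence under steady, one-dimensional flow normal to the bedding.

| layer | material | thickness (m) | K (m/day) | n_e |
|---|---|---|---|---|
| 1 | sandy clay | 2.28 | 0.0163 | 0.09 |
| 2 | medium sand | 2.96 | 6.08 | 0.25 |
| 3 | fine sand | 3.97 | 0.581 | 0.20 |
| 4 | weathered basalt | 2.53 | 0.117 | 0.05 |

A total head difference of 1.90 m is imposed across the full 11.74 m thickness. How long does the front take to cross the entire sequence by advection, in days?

With flow normal to the layers, continuity requires the same specific discharge q through every layer.
Σ(b_i/K_i) = 2.28/0.0163 + 2.96/6.08 + 3.97/0.581 + 2.53/0.117 = 168.8 d.
q = Δh / Σ(b_i/K_i) = 1.90 / 168.8 = 0.01125 m/day.
In each layer the seepage velocity is v_i = q/n_i, so the layer transit time is t_i = b_i·n_i / q:
  layer 1 (sandy clay): t_1 = 2.28 × 0.09 / 0.01125 = 18.23 d
  layer 2 (medium sand): t_2 = 2.96 × 0.25 / 0.01125 = 65.75 d
  layer 3 (fine sand): t_3 = 3.97 × 0.20 / 0.01125 = 70.55 d
  layer 4 (weathered basalt): t_4 = 2.53 × 0.05 / 0.01125 = 11.24 d
Total t = Σ t_i = 165.8 days.

166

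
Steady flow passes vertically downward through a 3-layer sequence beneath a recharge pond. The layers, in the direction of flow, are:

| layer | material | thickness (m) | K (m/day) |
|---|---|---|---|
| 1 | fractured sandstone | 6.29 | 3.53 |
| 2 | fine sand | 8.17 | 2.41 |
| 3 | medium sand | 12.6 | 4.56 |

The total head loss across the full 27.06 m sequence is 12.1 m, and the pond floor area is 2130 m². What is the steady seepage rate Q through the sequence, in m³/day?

3250

Flow is perpendicular to layering, so the layers act in series and the equivalent K is the thickness-weighted harmonic mean.
Total thickness L = 6.29 + 8.17 + 12.6 = 27.06 m.
Σ(b_i/K_i) = 6.29/3.53 + 8.17/2.41 + 12.6/4.56 = 7.935 d.
K_eq = L / Σ(b_i/K_i) = 27.06 / 7.935 = 3.410 m/day.
Q = K_eq · A · (Δh/L) = 3.410 × 2130 × (12.1/27.06) = 3248 m³/day.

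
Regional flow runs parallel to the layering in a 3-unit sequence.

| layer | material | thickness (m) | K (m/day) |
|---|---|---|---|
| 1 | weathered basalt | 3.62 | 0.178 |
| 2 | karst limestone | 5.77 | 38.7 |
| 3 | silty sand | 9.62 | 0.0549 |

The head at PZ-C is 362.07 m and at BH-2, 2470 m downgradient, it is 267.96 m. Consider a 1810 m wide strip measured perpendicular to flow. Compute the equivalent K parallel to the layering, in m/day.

11.8

Flow is parallel to layering, so each bed carries its own Darcy discharge and the transmissivities add.
Σ(K_i·b_i) = 0.178×3.62 + 38.7×5.77 + 0.0549×9.62 = 224.5 m²/day.
Total thickness b = 19.01 m, so K_eq = Σ(K_i·b_i)/b = 11.81 m/day.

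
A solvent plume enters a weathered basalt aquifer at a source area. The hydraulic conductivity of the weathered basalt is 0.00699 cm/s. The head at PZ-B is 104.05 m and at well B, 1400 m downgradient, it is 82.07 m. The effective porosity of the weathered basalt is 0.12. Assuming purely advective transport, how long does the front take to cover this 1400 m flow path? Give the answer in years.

4.85

Convert K: 0.00699 cm/s × 864 = 6.039 m/day.
Hydraulic gradient i = (104.05 − 82.07) / 1400 = 21.98 / 1400 = 0.01570.
Darcy flux q = K · i = 6.039 × 0.01570 = 0.09482 m/day.
Seepage velocity v = q / n_e = 0.09482 / 0.12 = 0.7901 m/day.
Travel time t = L / v = 1400 / 0.7901 = 1772 days = 4.851 years.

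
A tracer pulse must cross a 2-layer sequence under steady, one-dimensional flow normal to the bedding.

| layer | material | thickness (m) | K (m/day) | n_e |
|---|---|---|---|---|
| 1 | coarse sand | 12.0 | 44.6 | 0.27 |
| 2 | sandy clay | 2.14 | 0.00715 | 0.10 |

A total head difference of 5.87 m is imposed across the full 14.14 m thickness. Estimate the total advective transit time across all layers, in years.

With flow normal to the layers, continuity requires the same specific discharge q through every layer.
Σ(b_i/K_i) = 12.0/44.6 + 2.14/0.00715 = 299.6 d.
q = Δh / Σ(b_i/K_i) = 5.87 / 299.6 = 0.01959 m/day.
In each layer the seepage velocity is v_i = q/n_i, so the layer transit time is t_i = b_i·n_i / q:
  layer 1 (coarse sand): t_1 = 12.0 × 0.27 / 0.01959 = 165.4 d
  layer 2 (sandy clay): t_2 = 2.14 × 0.10 / 0.01959 = 10.92 d
Total t = Σ t_i = 176.3 days = 0.4826 years.

0.483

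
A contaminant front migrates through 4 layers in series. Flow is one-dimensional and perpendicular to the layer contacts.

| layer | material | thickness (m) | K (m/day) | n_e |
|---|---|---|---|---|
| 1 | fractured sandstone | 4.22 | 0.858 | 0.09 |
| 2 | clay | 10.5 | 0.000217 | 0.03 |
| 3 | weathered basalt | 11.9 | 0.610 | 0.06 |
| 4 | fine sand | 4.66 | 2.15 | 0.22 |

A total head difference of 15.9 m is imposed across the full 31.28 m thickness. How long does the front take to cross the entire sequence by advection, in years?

20.3

With flow normal to the layers, continuity requires the same specific discharge q through every layer.
Σ(b_i/K_i) = 4.22/0.858 + 10.5/0.000217 + 11.9/0.610 + 4.66/2.15 = 48414 d.
q = Δh / Σ(b_i/K_i) = 15.9 / 48414 = 0.0003284 m/day.
In each layer the seepage velocity is v_i = q/n_i, so the layer transit time is t_i = b_i·n_i / q:
  layer 1 (fractured sandstone): t_1 = 4.22 × 0.09 / 0.0003284 = 1156 d
  layer 2 (clay): t_2 = 10.5 × 0.03 / 0.0003284 = 959.1 d
  layer 3 (weathered basalt): t_3 = 11.9 × 0.06 / 0.0003284 = 2174 d
  layer 4 (fine sand): t_4 = 4.66 × 0.22 / 0.0003284 = 3122 d
Total t = Σ t_i = 7411 days = 20.29 years.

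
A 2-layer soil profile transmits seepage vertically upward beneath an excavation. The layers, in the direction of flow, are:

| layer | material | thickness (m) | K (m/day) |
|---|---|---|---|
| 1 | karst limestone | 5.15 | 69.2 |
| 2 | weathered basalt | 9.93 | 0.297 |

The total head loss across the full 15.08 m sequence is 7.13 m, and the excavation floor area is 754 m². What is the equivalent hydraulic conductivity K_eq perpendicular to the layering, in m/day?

0.450

Flow is perpendicular to layering, so the layers act in series and the equivalent K is the thickness-weighted harmonic mean.
Total thickness L = 5.15 + 9.93 = 15.08 m.
Σ(b_i/K_i) = 5.15/69.2 + 9.93/0.297 = 33.51 d.
K_eq = L / Σ(b_i/K_i) = 15.08 / 33.51 = 0.4500 m/day.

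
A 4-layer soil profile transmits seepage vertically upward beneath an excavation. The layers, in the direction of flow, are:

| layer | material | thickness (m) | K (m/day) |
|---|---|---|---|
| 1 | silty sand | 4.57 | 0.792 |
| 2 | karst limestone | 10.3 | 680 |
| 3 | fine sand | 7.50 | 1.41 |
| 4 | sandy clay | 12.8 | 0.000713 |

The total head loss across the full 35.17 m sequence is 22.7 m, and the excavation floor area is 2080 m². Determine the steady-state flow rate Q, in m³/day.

2.63

Flow is perpendicular to layering, so the layers act in series and the equivalent K is the thickness-weighted harmonic mean.
Total thickness L = 4.57 + 10.3 + 7.50 + 12.8 = 35.17 m.
Σ(b_i/K_i) = 4.57/0.792 + 10.3/680 + 7.50/1.41 + 12.8/0.000713 = 17963 d.
K_eq = L / Σ(b_i/K_i) = 35.17 / 17963 = 0.001958 m/day.
Q = K_eq · A · (Δh/L) = 0.001958 × 2080 × (22.7/35.17) = 2.628 m³/day.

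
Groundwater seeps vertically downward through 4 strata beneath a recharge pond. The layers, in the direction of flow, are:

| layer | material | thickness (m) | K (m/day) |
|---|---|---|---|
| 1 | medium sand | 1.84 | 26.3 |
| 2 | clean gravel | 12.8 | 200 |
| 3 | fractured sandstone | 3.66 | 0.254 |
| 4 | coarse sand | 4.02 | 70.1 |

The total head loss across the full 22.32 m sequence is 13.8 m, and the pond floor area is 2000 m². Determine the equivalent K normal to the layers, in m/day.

1.53

Flow is perpendicular to layering, so the layers act in series and the equivalent K is the thickness-weighted harmonic mean.
Total thickness L = 1.84 + 12.8 + 3.66 + 4.02 = 22.32 m.
Σ(b_i/K_i) = 1.84/26.3 + 12.8/200 + 3.66/0.254 + 4.02/70.1 = 14.60 d.
K_eq = L / Σ(b_i/K_i) = 22.32 / 14.60 = 1.529 m/day.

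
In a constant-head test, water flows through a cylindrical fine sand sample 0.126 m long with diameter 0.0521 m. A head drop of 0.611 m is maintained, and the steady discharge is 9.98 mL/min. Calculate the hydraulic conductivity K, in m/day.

Cross-sectional area A = π·(d/2)² = π × (0.0521/2)² = 0.002132 m².
Convert discharge: 9.98 mL/min = 1.663e-07 m³/s.
Darcy's law rearranged: K = Q·L / (A·Δh) = 1.663e-07 × 0.126 / (0.002132 × 0.611) = 1.609e-05 m/s = 1.390 m/day.

1.39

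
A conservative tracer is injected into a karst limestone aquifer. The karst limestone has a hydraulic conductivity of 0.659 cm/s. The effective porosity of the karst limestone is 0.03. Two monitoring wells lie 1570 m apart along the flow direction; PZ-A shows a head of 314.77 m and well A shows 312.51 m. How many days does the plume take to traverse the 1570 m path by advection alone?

Convert K: 0.659 cm/s × 864 = 569.4 m/day.
Hydraulic gradient i = (314.77 − 312.51) / 1570 = 2.26 / 1570 = 0.001439.
Darcy flux q = K · i = 569.4 × 0.001439 = 0.8196 m/day.
Seepage velocity v = q / n_e = 0.8196 / 0.03 = 27.32 m/day.
Travel time t = L / v = 1570 / 27.32 = 57.47 days.

57.5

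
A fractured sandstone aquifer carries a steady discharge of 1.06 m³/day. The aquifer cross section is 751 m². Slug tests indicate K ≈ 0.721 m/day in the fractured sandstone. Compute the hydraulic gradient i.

From Q = K·A·i, i = Q / (K·A) = 1.06 / (0.7210 × 751.0) = 0.001958.

0.00196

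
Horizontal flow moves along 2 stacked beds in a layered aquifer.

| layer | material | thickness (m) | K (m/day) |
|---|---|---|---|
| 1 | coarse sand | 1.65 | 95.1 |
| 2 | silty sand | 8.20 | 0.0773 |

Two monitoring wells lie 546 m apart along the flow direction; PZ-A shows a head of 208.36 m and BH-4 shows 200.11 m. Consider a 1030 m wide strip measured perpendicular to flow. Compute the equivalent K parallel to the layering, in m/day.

Flow is parallel to layering, so each bed carries its own Darcy discharge and the transmissivities add.
Σ(K_i·b_i) = 95.1×1.65 + 0.0773×8.20 = 157.5 m²/day.
Total thickness b = 9.850 m, so K_eq = Σ(K_i·b_i)/b = 15.99 m/day.

16.0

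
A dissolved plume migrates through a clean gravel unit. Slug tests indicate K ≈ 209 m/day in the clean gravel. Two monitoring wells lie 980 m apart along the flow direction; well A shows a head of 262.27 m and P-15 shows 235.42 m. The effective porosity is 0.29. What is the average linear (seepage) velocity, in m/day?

19.7

Hydraulic gradient i = (262.27 − 235.42) / 980 = 26.85 / 980 = 0.02740.
Darcy flux q = K · i = 209.0 × 0.02740 = 5.726 m/day.
Seepage velocity v = q / n_e = 5.726 / 0.29 = 19.75 m/day.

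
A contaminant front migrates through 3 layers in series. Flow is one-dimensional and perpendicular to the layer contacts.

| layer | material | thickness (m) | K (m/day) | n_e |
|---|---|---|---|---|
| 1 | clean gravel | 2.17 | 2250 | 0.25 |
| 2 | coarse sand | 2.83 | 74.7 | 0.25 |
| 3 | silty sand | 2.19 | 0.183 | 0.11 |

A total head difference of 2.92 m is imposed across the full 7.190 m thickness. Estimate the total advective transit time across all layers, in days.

With flow normal to the layers, continuity requires the same specific discharge q through every layer.
Σ(b_i/K_i) = 2.17/2250 + 2.83/74.7 + 2.19/0.183 = 12.01 d.
q = Δh / Σ(b_i/K_i) = 2.92 / 12.01 = 0.2432 m/day.
In each layer the seepage velocity is v_i = q/n_i, so the layer transit time is t_i = b_i·n_i / q:
  layer 1 (clean gravel): t_1 = 2.17 × 0.25 / 0.2432 = 2.231 d
  layer 2 (coarse sand): t_2 = 2.83 × 0.25 / 0.2432 = 2.909 d
  layer 3 (silty sand): t_3 = 2.19 × 0.11 / 0.2432 = 0.9905 d
Total t = Σ t_i = 6.130 days.

6.13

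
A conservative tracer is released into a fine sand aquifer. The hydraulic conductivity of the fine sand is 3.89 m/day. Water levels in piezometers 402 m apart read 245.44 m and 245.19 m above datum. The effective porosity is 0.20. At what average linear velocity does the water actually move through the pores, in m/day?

Hydraulic gradient i = (245.44 − 245.19) / 402 = 0.25 / 402 = 0.0006219.
Darcy flux q = K · i = 3.890 × 0.0006219 = 0.002419 m/day.
Seepage velocity v = q / n_e = 0.002419 / 0.20 = 0.01210 m/day.

0.0121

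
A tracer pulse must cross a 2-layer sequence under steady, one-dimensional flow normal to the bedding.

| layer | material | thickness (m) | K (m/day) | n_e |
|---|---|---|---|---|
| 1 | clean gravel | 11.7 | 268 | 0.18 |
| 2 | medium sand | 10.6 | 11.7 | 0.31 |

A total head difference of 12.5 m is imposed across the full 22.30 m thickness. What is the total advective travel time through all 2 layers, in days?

0.410

With flow normal to the layers, continuity requires the same specific discharge q through every layer.
Σ(b_i/K_i) = 11.7/268 + 10.6/11.7 = 0.9496 d.
q = Δh / Σ(b_i/K_i) = 12.5 / 0.9496 = 13.16 m/day.
In each layer the seepage velocity is v_i = q/n_i, so the layer transit time is t_i = b_i·n_i / q:
  layer 1 (clean gravel): t_1 = 11.7 × 0.18 / 13.16 = 0.1600 d
  layer 2 (medium sand): t_2 = 10.6 × 0.31 / 13.16 = 0.2496 d
Total t = Σ t_i = 0.4096 days.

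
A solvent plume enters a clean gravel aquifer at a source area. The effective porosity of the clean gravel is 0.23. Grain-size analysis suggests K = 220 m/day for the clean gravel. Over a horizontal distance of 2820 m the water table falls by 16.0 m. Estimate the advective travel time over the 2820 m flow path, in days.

Hydraulic gradient i = Δh / L = 16.0 / 2820 = 0.005674.
Darcy flux q = K · i = 220.0 × 0.005674 = 1.248 m/day.
Seepage velocity v = q / n_e = 1.248 / 0.23 = 5.427 m/day.
Travel time t = L / v = 2820 / 5.427 = 519.6 days.

520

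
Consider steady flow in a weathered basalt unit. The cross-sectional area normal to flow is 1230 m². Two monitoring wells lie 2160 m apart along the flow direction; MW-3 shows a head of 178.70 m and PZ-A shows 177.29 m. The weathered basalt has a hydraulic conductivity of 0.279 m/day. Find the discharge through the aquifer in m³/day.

0.224

Hydraulic gradient i = (178.70 − 177.29) / 2160 = 1.41 / 2160 = 0.0006528.
Darcy's law: Q = K · A · i = 0.2790 × 1230 × 0.0006528 = 0.2240 m³/day.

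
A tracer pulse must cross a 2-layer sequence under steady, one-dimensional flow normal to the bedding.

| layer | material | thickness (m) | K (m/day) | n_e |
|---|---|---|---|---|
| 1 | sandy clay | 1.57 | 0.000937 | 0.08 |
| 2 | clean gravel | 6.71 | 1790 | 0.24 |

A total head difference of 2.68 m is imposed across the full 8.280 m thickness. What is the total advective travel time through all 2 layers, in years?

With flow normal to the layers, continuity requires the same specific discharge q through every layer.
Σ(b_i/K_i) = 1.57/0.000937 + 6.71/1790 = 1676 d.
q = Δh / Σ(b_i/K_i) = 2.68 / 1676 = 0.001599 m/day.
In each layer the seepage velocity is v_i = q/n_i, so the layer transit time is t_i = b_i·n_i / q:
  layer 1 (sandy clay): t_1 = 1.57 × 0.08 / 0.001599 = 78.53 d
  layer 2 (clean gravel): t_2 = 6.71 × 0.24 / 0.001599 = 1007 d
Total t = Σ t_i = 1085 days = 2.972 years.

2.97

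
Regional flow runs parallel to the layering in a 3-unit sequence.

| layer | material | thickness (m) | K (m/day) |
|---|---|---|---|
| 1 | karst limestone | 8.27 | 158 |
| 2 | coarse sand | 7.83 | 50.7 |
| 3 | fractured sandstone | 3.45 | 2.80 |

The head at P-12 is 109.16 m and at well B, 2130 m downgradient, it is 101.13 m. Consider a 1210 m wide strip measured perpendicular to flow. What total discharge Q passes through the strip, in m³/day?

Flow is parallel to layering, so each bed carries its own Darcy discharge and the transmissivities add.
Σ(K_i·b_i) = 158×8.27 + 50.7×7.83 + 2.80×3.45 = 1713 m²/day.
Hydraulic gradient i = (109.16 − 101.13) / 2130 = 8.03 / 2130 = 0.003770.
Q = Σ(K_i·b_i) · W · i = 1713 × 1210 × 0.003770 = 7815 m³/day.

7820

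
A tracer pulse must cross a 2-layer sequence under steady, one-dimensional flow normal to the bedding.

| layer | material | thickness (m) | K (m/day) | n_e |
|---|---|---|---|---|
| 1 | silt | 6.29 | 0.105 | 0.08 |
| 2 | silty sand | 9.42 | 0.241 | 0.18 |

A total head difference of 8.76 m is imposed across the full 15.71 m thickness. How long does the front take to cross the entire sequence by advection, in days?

With flow normal to the layers, continuity requires the same specific discharge q through every layer.
Σ(b_i/K_i) = 6.29/0.105 + 9.42/0.241 = 98.99 d.
q = Δh / Σ(b_i/K_i) = 8.76 / 98.99 = 0.08849 m/day.
In each layer the seepage velocity is v_i = q/n_i, so the layer transit time is t_i = b_i·n_i / q:
  layer 1 (silt): t_1 = 6.29 × 0.08 / 0.08849 = 5.686 d
  layer 2 (silty sand): t_2 = 9.42 × 0.18 / 0.08849 = 19.16 d
Total t = Σ t_i = 24.85 days.

24.8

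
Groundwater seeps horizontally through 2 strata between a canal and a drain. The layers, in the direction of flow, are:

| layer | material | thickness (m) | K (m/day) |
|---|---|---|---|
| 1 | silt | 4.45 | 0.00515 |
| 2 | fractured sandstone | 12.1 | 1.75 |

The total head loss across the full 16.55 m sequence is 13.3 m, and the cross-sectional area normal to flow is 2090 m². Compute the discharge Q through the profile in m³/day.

31.9

Flow is perpendicular to layering, so the layers act in series and the equivalent K is the thickness-weighted harmonic mean.
Total thickness L = 4.45 + 12.1 = 16.55 m.
Σ(b_i/K_i) = 4.45/0.00515 + 12.1/1.75 = 871.0 d.
K_eq = L / Σ(b_i/K_i) = 16.55 / 871.0 = 0.01900 m/day.
Q = K_eq · A · (Δh/L) = 0.01900 × 2090 × (13.3/16.55) = 31.91 m³/day.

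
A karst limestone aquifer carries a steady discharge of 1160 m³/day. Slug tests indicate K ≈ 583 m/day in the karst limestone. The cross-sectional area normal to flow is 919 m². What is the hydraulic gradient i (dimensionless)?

0.00217

From Q = K·A·i, i = Q / (K·A) = 1160 / (583.0 × 919.0) = 0.002165.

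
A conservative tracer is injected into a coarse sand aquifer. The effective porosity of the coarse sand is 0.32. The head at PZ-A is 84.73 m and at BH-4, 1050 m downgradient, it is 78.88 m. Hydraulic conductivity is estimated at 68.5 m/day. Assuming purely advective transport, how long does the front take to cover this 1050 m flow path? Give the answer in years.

2.41

Hydraulic gradient i = (84.73 − 78.88) / 1050 = 5.85 / 1050 = 0.005571.
Darcy flux q = K · i = 68.50 × 0.005571 = 0.3816 m/day.
Seepage velocity v = q / n_e = 0.3816 / 0.32 = 1.193 m/day.
Travel time t = L / v = 1050 / 1.193 = 880.4 days = 2.410 years.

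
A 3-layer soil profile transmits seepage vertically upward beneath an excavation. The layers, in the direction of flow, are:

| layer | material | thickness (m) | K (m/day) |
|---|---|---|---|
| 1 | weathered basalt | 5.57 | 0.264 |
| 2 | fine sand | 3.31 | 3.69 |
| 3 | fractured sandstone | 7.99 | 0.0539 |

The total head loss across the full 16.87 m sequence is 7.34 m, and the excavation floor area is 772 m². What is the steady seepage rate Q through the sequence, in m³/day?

Flow is perpendicular to layering, so the layers act in series and the equivalent K is the thickness-weighted harmonic mean.
Total thickness L = 5.57 + 3.31 + 7.99 = 16.87 m.
Σ(b_i/K_i) = 5.57/0.264 + 3.31/3.69 + 7.99/0.0539 = 170.2 d.
K_eq = L / Σ(b_i/K_i) = 16.87 / 170.2 = 0.09910 m/day.
Q = K_eq · A · (Δh/L) = 0.09910 × 772 × (7.34/16.87) = 33.29 m³/day.

33.3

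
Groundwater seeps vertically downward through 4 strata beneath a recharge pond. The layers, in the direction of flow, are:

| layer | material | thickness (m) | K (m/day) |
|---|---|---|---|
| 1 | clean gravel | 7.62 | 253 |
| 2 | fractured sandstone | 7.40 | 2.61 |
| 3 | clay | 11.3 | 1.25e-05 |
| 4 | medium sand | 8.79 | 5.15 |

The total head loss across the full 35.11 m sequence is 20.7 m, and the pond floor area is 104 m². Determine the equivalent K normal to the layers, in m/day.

3.88e-05

Flow is perpendicular to layering, so the layers act in series and the equivalent K is the thickness-weighted harmonic mean.
Total thickness L = 7.62 + 7.40 + 11.3 + 8.79 = 35.11 m.
Σ(b_i/K_i) = 7.62/253 + 7.40/2.61 + 11.3/1.25e-05 + 8.79/5.15 = 9.040e+05 d.
K_eq = L / Σ(b_i/K_i) = 35.11 / 9.040e+05 = 3.884e-05 m/day.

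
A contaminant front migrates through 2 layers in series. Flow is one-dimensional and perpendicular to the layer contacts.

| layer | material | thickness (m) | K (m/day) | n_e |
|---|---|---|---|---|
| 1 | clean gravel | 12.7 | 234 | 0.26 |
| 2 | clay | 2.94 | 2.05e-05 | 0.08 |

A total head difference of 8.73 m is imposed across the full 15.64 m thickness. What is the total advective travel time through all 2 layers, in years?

With flow normal to the layers, continuity requires the same specific discharge q through every layer.
Σ(b_i/K_i) = 12.7/234 + 2.94/2.05e-05 = 1.434e+05 d.
q = Δh / Σ(b_i/K_i) = 8.73 / 1.434e+05 = 6.087e-05 m/day.
In each layer the seepage velocity is v_i = q/n_i, so the layer transit time is t_i = b_i·n_i / q:
  layer 1 (clean gravel): t_1 = 12.7 × 0.26 / 6.087e-05 = 54245 d
  layer 2 (clay): t_2 = 2.94 × 0.08 / 6.087e-05 = 3864 d
Total t = Σ t_i = 58108 days = 159.1 years.

159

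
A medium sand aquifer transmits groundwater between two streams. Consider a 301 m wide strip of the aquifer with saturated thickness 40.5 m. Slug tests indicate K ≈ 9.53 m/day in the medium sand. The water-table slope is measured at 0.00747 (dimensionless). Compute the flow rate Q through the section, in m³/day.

868

Cross-sectional area A = 301 × 40.5 = 12190 m².
Hydraulic gradient i = 0.00747.
Darcy's law: Q = K · A · i = 9.530 × 12190 × 0.007470 = 867.8 m³/day.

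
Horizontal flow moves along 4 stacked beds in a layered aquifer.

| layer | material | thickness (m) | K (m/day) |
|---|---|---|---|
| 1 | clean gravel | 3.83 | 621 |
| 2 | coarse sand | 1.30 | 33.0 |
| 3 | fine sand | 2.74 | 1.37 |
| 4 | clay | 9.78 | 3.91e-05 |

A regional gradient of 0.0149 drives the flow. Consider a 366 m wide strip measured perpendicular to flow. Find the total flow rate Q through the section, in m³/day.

Flow is parallel to layering, so each bed carries its own Darcy discharge and the transmissivities add.
Σ(K_i·b_i) = 621×3.83 + 33.0×1.30 + 1.37×2.74 + 3.91e-05×9.78 = 2425 m²/day.
Hydraulic gradient i = 0.0149.
Q = Σ(K_i·b_i) · W · i = 2425 × 366 × 0.01490 = 13225 m³/day.

13200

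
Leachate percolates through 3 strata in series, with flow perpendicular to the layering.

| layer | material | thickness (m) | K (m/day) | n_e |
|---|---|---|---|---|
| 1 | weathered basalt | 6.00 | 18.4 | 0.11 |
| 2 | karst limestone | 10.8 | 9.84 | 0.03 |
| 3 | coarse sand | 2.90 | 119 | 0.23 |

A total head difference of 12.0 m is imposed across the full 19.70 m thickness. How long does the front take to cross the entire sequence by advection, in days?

With flow normal to the layers, continuity requires the same specific discharge q through every layer.
Σ(b_i/K_i) = 6.00/18.4 + 10.8/9.84 + 2.90/119 = 1.448 d.
q = Δh / Σ(b_i/K_i) = 12.0 / 1.448 = 8.287 m/day.
In each layer the seepage velocity is v_i = q/n_i, so the layer transit time is t_i = b_i·n_i / q:
  layer 1 (weathered basalt): t_1 = 6.00 × 0.11 / 8.287 = 0.07964 d
  layer 2 (karst limestone): t_2 = 10.8 × 0.03 / 8.287 = 0.03910 d
  layer 3 (coarse sand): t_3 = 2.90 × 0.23 / 8.287 = 0.08049 d
Total t = Σ t_i = 0.1992 days.

0.199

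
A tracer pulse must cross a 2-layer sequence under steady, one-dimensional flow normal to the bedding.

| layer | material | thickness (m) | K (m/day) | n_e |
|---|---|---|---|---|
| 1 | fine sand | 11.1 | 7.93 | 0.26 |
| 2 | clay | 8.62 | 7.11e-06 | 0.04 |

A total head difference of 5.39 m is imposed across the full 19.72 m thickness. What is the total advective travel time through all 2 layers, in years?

1990

With flow normal to the layers, continuity requires the same specific discharge q through every layer.
Σ(b_i/K_i) = 11.1/7.93 + 8.62/7.11e-06 = 1.212e+06 d.
q = Δh / Σ(b_i/K_i) = 5.39 / 1.212e+06 = 4.446e-06 m/day.
In each layer the seepage velocity is v_i = q/n_i, so the layer transit time is t_i = b_i·n_i / q:
  layer 1 (fine sand): t_1 = 11.1 × 0.26 / 4.446e-06 = 6.492e+05 d
  layer 2 (clay): t_2 = 8.62 × 0.04 / 4.446e-06 = 77556 d
Total t = Σ t_i = 7.267e+05 days = 1990 years.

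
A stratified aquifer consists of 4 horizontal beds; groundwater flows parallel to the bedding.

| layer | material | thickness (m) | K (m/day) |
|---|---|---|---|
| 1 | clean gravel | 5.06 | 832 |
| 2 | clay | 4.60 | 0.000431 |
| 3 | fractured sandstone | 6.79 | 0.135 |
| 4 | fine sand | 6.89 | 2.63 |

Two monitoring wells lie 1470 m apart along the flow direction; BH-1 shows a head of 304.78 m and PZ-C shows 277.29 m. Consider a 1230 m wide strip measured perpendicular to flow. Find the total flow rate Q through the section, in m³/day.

Flow is parallel to layering, so each bed carries its own Darcy discharge and the transmissivities add.
Σ(K_i·b_i) = 832×5.06 + 0.000431×4.60 + 0.135×6.79 + 2.63×6.89 = 4229 m²/day.
Hydraulic gradient i = (304.78 − 277.29) / 1470 = 27.49 / 1470 = 0.01870.
Q = Σ(K_i·b_i) · W · i = 4229 × 1230 × 0.01870 = 97274 m³/day.

97300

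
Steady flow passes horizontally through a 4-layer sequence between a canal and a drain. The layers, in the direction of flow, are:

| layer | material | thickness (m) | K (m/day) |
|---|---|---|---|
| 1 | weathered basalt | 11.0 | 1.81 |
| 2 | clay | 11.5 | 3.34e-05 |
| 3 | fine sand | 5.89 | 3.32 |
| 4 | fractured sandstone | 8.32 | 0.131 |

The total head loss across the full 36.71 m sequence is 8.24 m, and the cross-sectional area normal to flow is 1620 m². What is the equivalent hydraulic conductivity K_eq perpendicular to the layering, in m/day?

Flow is perpendicular to layering, so the layers act in series and the equivalent K is the thickness-weighted harmonic mean.
Total thickness L = 11.0 + 11.5 + 5.89 + 8.32 = 36.71 m.
Σ(b_i/K_i) = 11.0/1.81 + 11.5/3.34e-05 + 5.89/3.32 + 8.32/0.131 = 3.444e+05 d.
K_eq = L / Σ(b_i/K_i) = 36.71 / 3.444e+05 = 0.0001066 m/day.

0.000107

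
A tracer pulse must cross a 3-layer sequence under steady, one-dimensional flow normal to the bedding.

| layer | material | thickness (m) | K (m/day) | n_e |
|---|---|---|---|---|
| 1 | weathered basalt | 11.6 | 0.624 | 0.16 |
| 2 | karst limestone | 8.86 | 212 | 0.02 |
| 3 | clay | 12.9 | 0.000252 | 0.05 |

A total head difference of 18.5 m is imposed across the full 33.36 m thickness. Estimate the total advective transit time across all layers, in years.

20.3

With flow normal to the layers, continuity requires the same specific discharge q through every layer.
Σ(b_i/K_i) = 11.6/0.624 + 8.86/212 + 12.9/0.000252 = 51209 d.
q = Δh / Σ(b_i/K_i) = 18.5 / 51209 = 0.0003613 m/day.
In each layer the seepage velocity is v_i = q/n_i, so the layer transit time is t_i = b_i·n_i / q:
  layer 1 (weathered basalt): t_1 = 11.6 × 0.16 / 0.0003613 = 5138 d
  layer 2 (karst limestone): t_2 = 8.86 × 0.02 / 0.0003613 = 490.5 d
  layer 3 (clay): t_3 = 12.9 × 0.05 / 0.0003613 = 1785 d
Total t = Σ t_i = 7413 days = 20.30 years.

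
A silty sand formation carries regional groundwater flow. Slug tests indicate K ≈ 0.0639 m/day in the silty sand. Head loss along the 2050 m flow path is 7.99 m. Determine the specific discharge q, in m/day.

0.000249

Hydraulic gradient i = Δh / L = 7.99 / 2050 = 0.003898.
Specific discharge q = K · i = 0.06390 × 0.003898 = 0.0002491 m/day.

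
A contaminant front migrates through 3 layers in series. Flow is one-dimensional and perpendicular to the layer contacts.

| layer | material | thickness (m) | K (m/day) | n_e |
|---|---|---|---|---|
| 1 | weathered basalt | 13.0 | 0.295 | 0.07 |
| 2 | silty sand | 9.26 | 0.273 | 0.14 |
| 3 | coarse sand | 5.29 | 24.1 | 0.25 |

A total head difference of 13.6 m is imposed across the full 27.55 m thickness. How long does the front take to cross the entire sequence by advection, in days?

20.3

With flow normal to the layers, continuity requires the same specific discharge q through every layer.
Σ(b_i/K_i) = 13.0/0.295 + 9.26/0.273 + 5.29/24.1 = 78.21 d.
q = Δh / Σ(b_i/K_i) = 13.6 / 78.21 = 0.1739 m/day.
In each layer the seepage velocity is v_i = q/n_i, so the layer transit time is t_i = b_i·n_i / q:
  layer 1 (weathered basalt): t_1 = 13.0 × 0.07 / 0.1739 = 5.233 d
  layer 2 (silty sand): t_2 = 9.26 × 0.14 / 0.1739 = 7.455 d
  layer 3 (coarse sand): t_3 = 5.29 × 0.25 / 0.1739 = 7.605 d
Total t = Σ t_i = 20.29 days.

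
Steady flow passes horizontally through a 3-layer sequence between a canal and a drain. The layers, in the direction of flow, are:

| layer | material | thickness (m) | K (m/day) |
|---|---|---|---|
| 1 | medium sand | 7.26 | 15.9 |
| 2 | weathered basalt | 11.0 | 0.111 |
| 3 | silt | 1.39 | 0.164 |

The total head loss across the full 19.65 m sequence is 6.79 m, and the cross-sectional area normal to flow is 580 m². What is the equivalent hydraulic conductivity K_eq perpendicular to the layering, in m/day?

Flow is perpendicular to layering, so the layers act in series and the equivalent K is the thickness-weighted harmonic mean.
Total thickness L = 7.26 + 11.0 + 1.39 = 19.65 m.
Σ(b_i/K_i) = 7.26/15.9 + 11.0/0.111 + 1.39/0.164 = 108.0 d.
K_eq = L / Σ(b_i/K_i) = 19.65 / 108.0 = 0.1819 m/day.

0.182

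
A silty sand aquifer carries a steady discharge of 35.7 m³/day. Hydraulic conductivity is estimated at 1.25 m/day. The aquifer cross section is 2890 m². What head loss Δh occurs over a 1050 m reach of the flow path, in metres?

10.4

From Q = K·A·i, i = Q / (K·A) = 35.7 / (1.250 × 2890) = 0.009882.
Head loss Δh = i · L = 0.009882 × 1050 = 10.38 m.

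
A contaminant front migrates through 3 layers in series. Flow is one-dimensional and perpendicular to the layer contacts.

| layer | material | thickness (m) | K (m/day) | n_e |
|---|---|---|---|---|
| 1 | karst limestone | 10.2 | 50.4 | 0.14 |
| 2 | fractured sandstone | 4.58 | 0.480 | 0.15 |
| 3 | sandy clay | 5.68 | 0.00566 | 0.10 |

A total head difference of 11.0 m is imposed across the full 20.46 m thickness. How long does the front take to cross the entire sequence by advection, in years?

With flow normal to the layers, continuity requires the same specific discharge q through every layer.
Σ(b_i/K_i) = 10.2/50.4 + 4.58/0.480 + 5.68/0.00566 = 1013 d.
q = Δh / Σ(b_i/K_i) = 11.0 / 1013 = 0.01086 m/day.
In each layer the seepage velocity is v_i = q/n_i, so the layer transit time is t_i = b_i·n_i / q:
  layer 1 (karst limestone): t_1 = 10.2 × 0.14 / 0.01086 = 131.5 d
  layer 2 (fractured sandstone): t_2 = 4.58 × 0.15 / 0.01086 = 63.28 d
  layer 3 (sandy clay): t_3 = 5.68 × 0.10 / 0.01086 = 52.32 d
Total t = Σ t_i = 247.1 days = 0.6767 years.

0.677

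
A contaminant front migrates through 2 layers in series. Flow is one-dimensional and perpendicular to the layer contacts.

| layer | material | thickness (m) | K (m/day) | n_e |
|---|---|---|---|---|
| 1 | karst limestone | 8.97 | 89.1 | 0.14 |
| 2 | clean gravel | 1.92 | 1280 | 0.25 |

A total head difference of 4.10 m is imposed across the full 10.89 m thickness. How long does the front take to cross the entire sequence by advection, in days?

With flow normal to the layers, continuity requires the same specific discharge q through every layer.
Σ(b_i/K_i) = 8.97/89.1 + 1.92/1280 = 0.1022 d.
q = Δh / Σ(b_i/K_i) = 4.10 / 0.1022 = 40.13 m/day.
In each layer the seepage velocity is v_i = q/n_i, so the layer transit time is t_i = b_i·n_i / q:
  layer 1 (karst limestone): t_1 = 8.97 × 0.14 / 40.13 = 0.03129 d
  layer 2 (clean gravel): t_2 = 1.92 × 0.25 / 40.13 = 0.01196 d
Total t = Σ t_i = 0.04326 days.

0.0433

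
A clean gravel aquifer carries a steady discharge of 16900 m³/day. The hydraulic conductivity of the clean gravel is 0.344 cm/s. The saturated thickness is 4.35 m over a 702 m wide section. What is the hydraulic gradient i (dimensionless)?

0.0186

Convert K: 0.344 cm/s × 864 = 297.2 m/day.
Cross-sectional area A = 702 × 4.35 = 3054 m².
From Q = K·A·i, i = Q / (K·A) = 16900 / (297.2 × 3054) = 0.01862.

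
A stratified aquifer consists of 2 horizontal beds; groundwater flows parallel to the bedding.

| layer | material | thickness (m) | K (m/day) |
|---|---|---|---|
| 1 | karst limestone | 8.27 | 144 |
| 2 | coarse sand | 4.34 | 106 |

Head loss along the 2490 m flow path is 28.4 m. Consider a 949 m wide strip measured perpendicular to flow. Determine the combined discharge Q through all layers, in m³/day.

17900

Flow is parallel to layering, so each bed carries its own Darcy discharge and the transmissivities add.
Σ(K_i·b_i) = 144×8.27 + 106×4.34 = 1651 m²/day.
Hydraulic gradient i = Δh / L = 28.4 / 2490 = 0.01141.
Q = Σ(K_i·b_i) · W · i = 1651 × 949 × 0.01141 = 17869 m³/day.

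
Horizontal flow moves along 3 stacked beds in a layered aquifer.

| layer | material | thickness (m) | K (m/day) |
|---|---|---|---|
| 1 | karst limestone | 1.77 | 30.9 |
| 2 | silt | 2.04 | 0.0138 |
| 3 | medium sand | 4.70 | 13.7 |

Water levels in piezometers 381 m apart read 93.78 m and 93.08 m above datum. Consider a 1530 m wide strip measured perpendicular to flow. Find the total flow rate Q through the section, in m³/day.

335

Flow is parallel to layering, so each bed carries its own Darcy discharge and the transmissivities add.
Σ(K_i·b_i) = 30.9×1.77 + 0.0138×2.04 + 13.7×4.70 = 119.1 m²/day.
Hydraulic gradient i = (93.78 − 93.08) / 381 = 0.7 / 381 = 0.001837.
Q = Σ(K_i·b_i) · W · i = 119.1 × 1530 × 0.001837 = 334.8 m³/day.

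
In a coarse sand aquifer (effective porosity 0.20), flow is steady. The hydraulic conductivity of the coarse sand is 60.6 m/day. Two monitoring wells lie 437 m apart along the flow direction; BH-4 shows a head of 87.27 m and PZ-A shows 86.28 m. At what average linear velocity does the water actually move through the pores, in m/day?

0.686

Hydraulic gradient i = (87.27 − 86.28) / 437 = 0.99 / 437 = 0.002265.
Darcy flux q = K · i = 60.60 × 0.002265 = 0.1373 m/day.
Seepage velocity v = q / n_e = 0.1373 / 0.20 = 0.6864 m/day.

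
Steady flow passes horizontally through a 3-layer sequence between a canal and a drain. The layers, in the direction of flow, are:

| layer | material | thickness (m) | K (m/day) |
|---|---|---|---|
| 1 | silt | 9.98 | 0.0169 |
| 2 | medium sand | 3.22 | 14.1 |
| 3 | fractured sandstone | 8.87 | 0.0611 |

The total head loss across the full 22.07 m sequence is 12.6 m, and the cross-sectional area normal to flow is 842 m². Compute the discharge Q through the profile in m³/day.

14.4

Flow is perpendicular to layering, so the layers act in series and the equivalent K is the thickness-weighted harmonic mean.
Total thickness L = 9.98 + 3.22 + 8.87 = 22.07 m.
Σ(b_i/K_i) = 9.98/0.0169 + 3.22/14.1 + 8.87/0.0611 = 735.9 d.
K_eq = L / Σ(b_i/K_i) = 22.07 / 735.9 = 0.02999 m/day.
Q = K_eq · A · (Δh/L) = 0.02999 × 842 × (12.6/22.07) = 14.42 m³/day.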